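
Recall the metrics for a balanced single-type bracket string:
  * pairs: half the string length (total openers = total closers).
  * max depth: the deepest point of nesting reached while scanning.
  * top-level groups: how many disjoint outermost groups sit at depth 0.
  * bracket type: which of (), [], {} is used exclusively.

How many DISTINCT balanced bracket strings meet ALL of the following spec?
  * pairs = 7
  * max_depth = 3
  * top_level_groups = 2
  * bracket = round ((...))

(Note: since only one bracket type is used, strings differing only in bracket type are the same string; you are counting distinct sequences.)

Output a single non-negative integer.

Answer: 58

Derivation:
Spec: pairs=7 depth=3 groups=2
Count(depth <= 3) = 64
Count(depth <= 2) = 6
Count(depth == 3) = 64 - 6 = 58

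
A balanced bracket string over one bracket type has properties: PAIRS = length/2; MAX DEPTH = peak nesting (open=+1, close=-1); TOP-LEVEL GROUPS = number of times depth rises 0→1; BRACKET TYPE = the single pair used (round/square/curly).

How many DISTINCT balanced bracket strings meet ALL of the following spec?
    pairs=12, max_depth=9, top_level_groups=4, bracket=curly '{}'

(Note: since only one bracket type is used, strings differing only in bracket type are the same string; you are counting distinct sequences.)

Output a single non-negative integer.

Answer: 4

Derivation:
Spec: pairs=12 depth=9 groups=4
Count(depth <= 9) = 25194
Count(depth <= 8) = 25190
Count(depth == 9) = 25194 - 25190 = 4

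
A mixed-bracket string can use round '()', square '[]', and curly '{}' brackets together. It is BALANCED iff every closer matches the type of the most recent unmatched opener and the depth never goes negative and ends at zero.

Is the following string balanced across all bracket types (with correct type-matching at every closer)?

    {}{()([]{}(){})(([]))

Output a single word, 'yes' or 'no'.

Answer: no

Derivation:
pos 0: push '{'; stack = {
pos 1: '}' matches '{'; pop; stack = (empty)
pos 2: push '{'; stack = {
pos 3: push '('; stack = {(
pos 4: ')' matches '('; pop; stack = {
pos 5: push '('; stack = {(
pos 6: push '['; stack = {([
pos 7: ']' matches '['; pop; stack = {(
pos 8: push '{'; stack = {({
pos 9: '}' matches '{'; pop; stack = {(
pos 10: push '('; stack = {((
pos 11: ')' matches '('; pop; stack = {(
pos 12: push '{'; stack = {({
pos 13: '}' matches '{'; pop; stack = {(
pos 14: ')' matches '('; pop; stack = {
pos 15: push '('; stack = {(
pos 16: push '('; stack = {((
pos 17: push '['; stack = {(([
pos 18: ']' matches '['; pop; stack = {((
pos 19: ')' matches '('; pop; stack = {(
pos 20: ')' matches '('; pop; stack = {
end: stack still non-empty ({) → INVALID
Verdict: unclosed openers at end: { → no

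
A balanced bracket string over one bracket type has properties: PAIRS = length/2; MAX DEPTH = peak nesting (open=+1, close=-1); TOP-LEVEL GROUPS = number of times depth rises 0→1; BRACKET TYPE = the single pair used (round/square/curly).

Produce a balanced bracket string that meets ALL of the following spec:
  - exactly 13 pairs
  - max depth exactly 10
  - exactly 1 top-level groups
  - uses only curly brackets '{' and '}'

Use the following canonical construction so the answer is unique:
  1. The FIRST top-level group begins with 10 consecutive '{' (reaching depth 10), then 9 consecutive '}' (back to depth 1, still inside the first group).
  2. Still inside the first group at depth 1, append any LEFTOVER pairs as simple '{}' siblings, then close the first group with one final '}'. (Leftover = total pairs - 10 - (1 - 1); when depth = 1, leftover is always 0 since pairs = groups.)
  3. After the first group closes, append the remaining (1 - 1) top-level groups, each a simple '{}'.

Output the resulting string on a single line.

Answer: {{{{{{{{{{}}}}}}}}}{}{}{}}

Derivation:
Spec: pairs=13 depth=10 groups=1
Leftover pairs = 13 - 10 - (1-1) = 3
First group: deep chain of depth 10 + 3 sibling pairs
Remaining 0 groups: simple '{}' each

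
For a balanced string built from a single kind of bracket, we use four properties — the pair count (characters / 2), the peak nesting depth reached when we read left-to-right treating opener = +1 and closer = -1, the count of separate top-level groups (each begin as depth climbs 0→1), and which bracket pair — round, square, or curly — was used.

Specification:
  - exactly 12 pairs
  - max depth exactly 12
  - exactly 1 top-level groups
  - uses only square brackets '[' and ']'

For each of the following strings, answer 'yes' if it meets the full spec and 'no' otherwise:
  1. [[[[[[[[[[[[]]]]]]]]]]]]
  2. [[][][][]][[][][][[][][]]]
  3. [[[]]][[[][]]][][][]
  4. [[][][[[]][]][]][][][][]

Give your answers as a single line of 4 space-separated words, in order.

String 1 '[[[[[[[[[[[[]]]]]]]]]]]]': depth seq [1 2 3 4 5 6 7 8 9 10 11 12 11 10 9 8 7 6 5 4 3 2 1 0]
  -> pairs=12 depth=12 groups=1 -> yes
String 2 '[[][][][]][[][][][[][][]]]': depth seq [1 2 1 2 1 2 1 2 1 0 1 2 1 2 1 2 1 2 3 2 3 2 3 2 1 0]
  -> pairs=13 depth=3 groups=2 -> no
String 3 '[[[]]][[[][]]][][][]': depth seq [1 2 3 2 1 0 1 2 3 2 3 2 1 0 1 0 1 0 1 0]
  -> pairs=10 depth=3 groups=5 -> no
String 4 '[[][][[[]][]][]][][][][]': depth seq [1 2 1 2 1 2 3 4 3 2 3 2 1 2 1 0 1 0 1 0 1 0 1 0]
  -> pairs=12 depth=4 groups=5 -> no

Answer: yes no no no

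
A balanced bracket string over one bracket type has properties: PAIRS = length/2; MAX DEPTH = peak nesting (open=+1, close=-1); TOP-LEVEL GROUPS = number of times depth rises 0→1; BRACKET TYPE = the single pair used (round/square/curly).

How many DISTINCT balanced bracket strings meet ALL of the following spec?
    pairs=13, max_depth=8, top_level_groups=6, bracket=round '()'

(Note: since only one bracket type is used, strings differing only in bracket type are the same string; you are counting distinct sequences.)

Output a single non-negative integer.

Spec: pairs=13 depth=8 groups=6
Count(depth <= 8) = 23256
Count(depth <= 7) = 23250
Count(depth == 8) = 23256 - 23250 = 6

Answer: 6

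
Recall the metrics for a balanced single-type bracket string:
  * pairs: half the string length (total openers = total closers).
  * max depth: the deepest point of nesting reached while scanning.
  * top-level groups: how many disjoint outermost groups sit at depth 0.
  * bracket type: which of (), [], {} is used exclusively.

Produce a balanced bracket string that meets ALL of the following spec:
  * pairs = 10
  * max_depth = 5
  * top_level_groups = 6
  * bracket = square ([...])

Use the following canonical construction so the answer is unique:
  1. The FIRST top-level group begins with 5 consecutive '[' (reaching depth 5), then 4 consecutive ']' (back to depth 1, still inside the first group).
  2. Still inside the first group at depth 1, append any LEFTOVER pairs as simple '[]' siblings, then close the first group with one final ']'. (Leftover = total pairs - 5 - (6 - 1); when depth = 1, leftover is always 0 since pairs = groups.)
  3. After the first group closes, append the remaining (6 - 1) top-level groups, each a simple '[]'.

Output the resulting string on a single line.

Spec: pairs=10 depth=5 groups=6
Leftover pairs = 10 - 5 - (6-1) = 0
First group: deep chain of depth 5 + 0 sibling pairs
Remaining 5 groups: simple '[]' each

Answer: [[[[[]]]]][][][][][]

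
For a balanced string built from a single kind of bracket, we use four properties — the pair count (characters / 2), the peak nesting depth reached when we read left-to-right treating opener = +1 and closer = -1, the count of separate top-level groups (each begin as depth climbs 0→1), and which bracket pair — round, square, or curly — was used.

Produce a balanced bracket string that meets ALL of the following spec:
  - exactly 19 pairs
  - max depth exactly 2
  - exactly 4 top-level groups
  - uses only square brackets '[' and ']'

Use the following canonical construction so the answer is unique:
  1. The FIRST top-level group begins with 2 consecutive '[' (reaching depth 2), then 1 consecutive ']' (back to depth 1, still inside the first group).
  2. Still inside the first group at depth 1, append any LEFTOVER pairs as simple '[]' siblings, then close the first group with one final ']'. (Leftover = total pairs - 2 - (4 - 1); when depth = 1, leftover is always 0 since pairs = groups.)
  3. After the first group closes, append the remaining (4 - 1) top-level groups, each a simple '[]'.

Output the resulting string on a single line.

Spec: pairs=19 depth=2 groups=4
Leftover pairs = 19 - 2 - (4-1) = 14
First group: deep chain of depth 2 + 14 sibling pairs
Remaining 3 groups: simple '[]' each

Answer: [[][][][][][][][][][][][][][][]][][][]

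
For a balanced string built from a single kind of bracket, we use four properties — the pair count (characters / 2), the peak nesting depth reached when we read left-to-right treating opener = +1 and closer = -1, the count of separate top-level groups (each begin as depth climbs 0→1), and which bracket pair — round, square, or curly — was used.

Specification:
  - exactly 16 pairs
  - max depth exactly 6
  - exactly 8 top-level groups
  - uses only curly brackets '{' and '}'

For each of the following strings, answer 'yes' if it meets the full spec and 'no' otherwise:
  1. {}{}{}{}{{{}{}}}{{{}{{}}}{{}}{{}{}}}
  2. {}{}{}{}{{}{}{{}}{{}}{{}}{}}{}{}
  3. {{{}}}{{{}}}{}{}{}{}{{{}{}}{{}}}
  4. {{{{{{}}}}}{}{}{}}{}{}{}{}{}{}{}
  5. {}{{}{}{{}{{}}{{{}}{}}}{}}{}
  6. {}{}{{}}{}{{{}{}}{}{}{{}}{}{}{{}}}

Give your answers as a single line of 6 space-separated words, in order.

String 1 '{}{}{}{}{{{}{}}}{{{}{{}}}{{}}{{}{}}}': depth seq [1 0 1 0 1 0 1 0 1 2 3 2 3 2 1 0 1 2 3 2 3 4 3 2 1 2 3 2 1 2 3 2 3 2 1 0]
  -> pairs=18 depth=4 groups=6 -> no
String 2 '{}{}{}{}{{}{}{{}}{{}}{{}}{}}{}{}': depth seq [1 0 1 0 1 0 1 0 1 2 1 2 1 2 3 2 1 2 3 2 1 2 3 2 1 2 1 0 1 0 1 0]
  -> pairs=16 depth=3 groups=7 -> no
String 3 '{{{}}}{{{}}}{}{}{}{}{{{}{}}{{}}}': depth seq [1 2 3 2 1 0 1 2 3 2 1 0 1 0 1 0 1 0 1 0 1 2 3 2 3 2 1 2 3 2 1 0]
  -> pairs=16 depth=3 groups=7 -> no
String 4 '{{{{{{}}}}}{}{}{}}{}{}{}{}{}{}{}': depth seq [1 2 3 4 5 6 5 4 3 2 1 2 1 2 1 2 1 0 1 0 1 0 1 0 1 0 1 0 1 0 1 0]
  -> pairs=16 depth=6 groups=8 -> yes
String 5 '{}{{}{}{{}{{}}{{{}}{}}}{}}{}': depth seq [1 0 1 2 1 2 1 2 3 2 3 4 3 2 3 4 5 4 3 4 3 2 1 2 1 0 1 0]
  -> pairs=14 depth=5 groups=3 -> no
String 6 '{}{}{{}}{}{{{}{}}{}{}{{}}{}{}{{}}}': depth seq [1 0 1 0 1 2 1 0 1 0 1 2 3 2 3 2 1 2 1 2 1 2 3 2 1 2 1 2 1 2 3 2 1 0]
  -> pairs=17 depth=3 groups=5 -> no

Answer: no no no yes no no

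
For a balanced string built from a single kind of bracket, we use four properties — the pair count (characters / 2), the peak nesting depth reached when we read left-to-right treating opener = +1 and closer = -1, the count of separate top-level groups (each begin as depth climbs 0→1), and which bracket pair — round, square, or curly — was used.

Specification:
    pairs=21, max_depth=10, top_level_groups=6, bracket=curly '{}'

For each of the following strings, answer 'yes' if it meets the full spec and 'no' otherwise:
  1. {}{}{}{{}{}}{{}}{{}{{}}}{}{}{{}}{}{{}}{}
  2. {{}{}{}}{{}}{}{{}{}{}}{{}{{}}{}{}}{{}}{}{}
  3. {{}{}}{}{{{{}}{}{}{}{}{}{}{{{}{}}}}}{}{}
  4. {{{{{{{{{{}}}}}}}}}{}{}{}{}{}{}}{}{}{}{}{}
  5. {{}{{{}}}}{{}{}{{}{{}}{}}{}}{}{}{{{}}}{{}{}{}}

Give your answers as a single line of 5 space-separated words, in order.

Answer: no no no yes no

Derivation:
String 1 '{}{}{}{{}{}}{{}}{{}{{}}}{}{}{{}}{}{{}}{}': depth seq [1 0 1 0 1 0 1 2 1 2 1 0 1 2 1 0 1 2 1 2 3 2 1 0 1 0 1 0 1 2 1 0 1 0 1 2 1 0 1 0]
  -> pairs=20 depth=3 groups=12 -> no
String 2 '{{}{}{}}{{}}{}{{}{}{}}{{}{{}}{}{}}{{}}{}{}': depth seq [1 2 1 2 1 2 1 0 1 2 1 0 1 0 1 2 1 2 1 2 1 0 1 2 1 2 3 2 1 2 1 2 1 0 1 2 1 0 1 0 1 0]
  -> pairs=21 depth=3 groups=8 -> no
String 3 '{{}{}}{}{{{{}}{}{}{}{}{}{}{{{}{}}}}}{}{}': depth seq [1 2 1 2 1 0 1 0 1 2 3 4 3 2 3 2 3 2 3 2 3 2 3 2 3 2 3 4 5 4 5 4 3 2 1 0 1 0 1 0]
  -> pairs=20 depth=5 groups=5 -> no
String 4 '{{{{{{{{{{}}}}}}}}}{}{}{}{}{}{}}{}{}{}{}{}': depth seq [1 2 3 4 5 6 7 8 9 10 9 8 7 6 5 4 3 2 1 2 1 2 1 2 1 2 1 2 1 2 1 0 1 0 1 0 1 0 1 0 1 0]
  -> pairs=21 depth=10 groups=6 -> yes
String 5 '{{}{{{}}}}{{}{}{{}{{}}{}}{}}{}{}{{{}}}{{}{}{}}': depth seq [1 2 1 2 3 4 3 2 1 0 1 2 1 2 1 2 3 2 3 4 3 2 3 2 1 2 1 0 1 0 1 0 1 2 3 2 1 0 1 2 1 2 1 2 1 0]
  -> pairs=23 depth=4 groups=6 -> no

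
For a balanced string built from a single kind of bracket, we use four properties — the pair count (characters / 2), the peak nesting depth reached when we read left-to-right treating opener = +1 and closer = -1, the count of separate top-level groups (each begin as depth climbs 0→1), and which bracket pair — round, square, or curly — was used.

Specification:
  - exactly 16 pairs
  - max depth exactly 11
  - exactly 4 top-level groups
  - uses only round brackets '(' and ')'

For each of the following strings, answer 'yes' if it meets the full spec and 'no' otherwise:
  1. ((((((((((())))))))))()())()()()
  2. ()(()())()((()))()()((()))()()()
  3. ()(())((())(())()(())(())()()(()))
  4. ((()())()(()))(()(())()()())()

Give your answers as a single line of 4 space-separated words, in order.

Answer: yes no no no

Derivation:
String 1 '((((((((((())))))))))()())()()()': depth seq [1 2 3 4 5 6 7 8 9 10 11 10 9 8 7 6 5 4 3 2 1 2 1 2 1 0 1 0 1 0 1 0]
  -> pairs=16 depth=11 groups=4 -> yes
String 2 '()(()())()((()))()()((()))()()()': depth seq [1 0 1 2 1 2 1 0 1 0 1 2 3 2 1 0 1 0 1 0 1 2 3 2 1 0 1 0 1 0 1 0]
  -> pairs=16 depth=3 groups=10 -> no
String 3 '()(())((())(())()(())(())()()(()))': depth seq [1 0 1 2 1 0 1 2 3 2 1 2 3 2 1 2 1 2 3 2 1 2 3 2 1 2 1 2 1 2 3 2 1 0]
  -> pairs=17 depth=3 groups=3 -> no
String 4 '((()())()(()))(()(())()()())()': depth seq [1 2 3 2 3 2 1 2 1 2 3 2 1 0 1 2 1 2 3 2 1 2 1 2 1 2 1 0 1 0]
  -> pairs=15 depth=3 groups=3 -> no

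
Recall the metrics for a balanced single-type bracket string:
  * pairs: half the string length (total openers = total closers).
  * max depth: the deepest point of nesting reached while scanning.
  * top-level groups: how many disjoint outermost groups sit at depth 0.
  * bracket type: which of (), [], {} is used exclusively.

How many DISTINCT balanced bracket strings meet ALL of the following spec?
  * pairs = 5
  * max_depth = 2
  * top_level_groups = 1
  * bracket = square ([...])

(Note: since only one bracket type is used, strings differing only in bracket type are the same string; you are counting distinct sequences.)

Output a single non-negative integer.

Answer: 1

Derivation:
Spec: pairs=5 depth=2 groups=1
Count(depth <= 2) = 1
Count(depth <= 1) = 0
Count(depth == 2) = 1 - 0 = 1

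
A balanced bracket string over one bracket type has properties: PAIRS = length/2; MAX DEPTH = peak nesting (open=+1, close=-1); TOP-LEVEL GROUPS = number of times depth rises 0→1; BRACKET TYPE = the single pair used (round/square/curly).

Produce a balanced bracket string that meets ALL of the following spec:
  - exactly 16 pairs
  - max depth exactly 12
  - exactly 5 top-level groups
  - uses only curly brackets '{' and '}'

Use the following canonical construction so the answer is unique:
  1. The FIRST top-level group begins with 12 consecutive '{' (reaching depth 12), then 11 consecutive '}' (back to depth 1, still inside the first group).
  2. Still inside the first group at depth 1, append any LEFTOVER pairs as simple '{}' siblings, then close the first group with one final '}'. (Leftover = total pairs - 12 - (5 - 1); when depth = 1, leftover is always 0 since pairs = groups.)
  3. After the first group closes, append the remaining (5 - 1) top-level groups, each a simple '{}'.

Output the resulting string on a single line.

Answer: {{{{{{{{{{{{}}}}}}}}}}}}{}{}{}{}

Derivation:
Spec: pairs=16 depth=12 groups=5
Leftover pairs = 16 - 12 - (5-1) = 0
First group: deep chain of depth 12 + 0 sibling pairs
Remaining 4 groups: simple '{}' each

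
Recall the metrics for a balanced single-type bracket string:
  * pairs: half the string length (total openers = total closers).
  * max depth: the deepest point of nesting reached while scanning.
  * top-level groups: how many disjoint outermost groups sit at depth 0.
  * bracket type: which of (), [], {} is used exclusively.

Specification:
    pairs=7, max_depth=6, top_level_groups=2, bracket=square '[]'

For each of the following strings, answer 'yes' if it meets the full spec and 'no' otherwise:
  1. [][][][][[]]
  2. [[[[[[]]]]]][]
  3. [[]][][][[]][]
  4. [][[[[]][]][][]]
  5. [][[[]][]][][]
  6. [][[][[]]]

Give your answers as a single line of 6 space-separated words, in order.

Answer: no yes no no no no

Derivation:
String 1 '[][][][][[]]': depth seq [1 0 1 0 1 0 1 0 1 2 1 0]
  -> pairs=6 depth=2 groups=5 -> no
String 2 '[[[[[[]]]]]][]': depth seq [1 2 3 4 5 6 5 4 3 2 1 0 1 0]
  -> pairs=7 depth=6 groups=2 -> yes
String 3 '[[]][][][[]][]': depth seq [1 2 1 0 1 0 1 0 1 2 1 0 1 0]
  -> pairs=7 depth=2 groups=5 -> no
String 4 '[][[[[]][]][][]]': depth seq [1 0 1 2 3 4 3 2 3 2 1 2 1 2 1 0]
  -> pairs=8 depth=4 groups=2 -> no
String 5 '[][[[]][]][][]': depth seq [1 0 1 2 3 2 1 2 1 0 1 0 1 0]
  -> pairs=7 depth=3 groups=4 -> no
String 6 '[][[][[]]]': depth seq [1 0 1 2 1 2 3 2 1 0]
  -> pairs=5 depth=3 groups=2 -> no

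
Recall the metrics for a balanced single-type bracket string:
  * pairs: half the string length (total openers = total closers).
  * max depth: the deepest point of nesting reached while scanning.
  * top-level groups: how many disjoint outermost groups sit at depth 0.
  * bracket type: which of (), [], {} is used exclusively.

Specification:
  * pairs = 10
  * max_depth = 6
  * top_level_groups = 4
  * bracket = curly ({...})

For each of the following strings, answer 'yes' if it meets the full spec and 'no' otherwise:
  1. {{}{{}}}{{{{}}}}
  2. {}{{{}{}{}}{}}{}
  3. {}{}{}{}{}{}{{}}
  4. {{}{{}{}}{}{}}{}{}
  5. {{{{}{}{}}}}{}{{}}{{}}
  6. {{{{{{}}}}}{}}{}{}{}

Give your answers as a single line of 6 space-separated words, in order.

Answer: no no no no no yes

Derivation:
String 1 '{{}{{}}}{{{{}}}}': depth seq [1 2 1 2 3 2 1 0 1 2 3 4 3 2 1 0]
  -> pairs=8 depth=4 groups=2 -> no
String 2 '{}{{{}{}{}}{}}{}': depth seq [1 0 1 2 3 2 3 2 3 2 1 2 1 0 1 0]
  -> pairs=8 depth=3 groups=3 -> no
String 3 '{}{}{}{}{}{}{{}}': depth seq [1 0 1 0 1 0 1 0 1 0 1 0 1 2 1 0]
  -> pairs=8 depth=2 groups=7 -> no
String 4 '{{}{{}{}}{}{}}{}{}': depth seq [1 2 1 2 3 2 3 2 1 2 1 2 1 0 1 0 1 0]
  -> pairs=9 depth=3 groups=3 -> no
String 5 '{{{{}{}{}}}}{}{{}}{{}}': depth seq [1 2 3 4 3 4 3 4 3 2 1 0 1 0 1 2 1 0 1 2 1 0]
  -> pairs=11 depth=4 groups=4 -> no
String 6 '{{{{{{}}}}}{}}{}{}{}': depth seq [1 2 3 4 5 6 5 4 3 2 1 2 1 0 1 0 1 0 1 0]
  -> pairs=10 depth=6 groups=4 -> yes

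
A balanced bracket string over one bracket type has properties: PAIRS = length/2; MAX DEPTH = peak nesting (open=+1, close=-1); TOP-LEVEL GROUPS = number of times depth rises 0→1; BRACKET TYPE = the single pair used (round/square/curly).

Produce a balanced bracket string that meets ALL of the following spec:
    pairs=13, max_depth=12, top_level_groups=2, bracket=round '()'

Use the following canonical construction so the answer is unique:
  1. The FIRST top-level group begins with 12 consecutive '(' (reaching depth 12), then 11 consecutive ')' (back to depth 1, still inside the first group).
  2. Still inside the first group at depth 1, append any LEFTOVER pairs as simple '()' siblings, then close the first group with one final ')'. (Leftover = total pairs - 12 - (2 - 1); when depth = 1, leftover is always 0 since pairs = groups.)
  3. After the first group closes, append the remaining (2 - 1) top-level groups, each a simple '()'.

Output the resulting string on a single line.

Spec: pairs=13 depth=12 groups=2
Leftover pairs = 13 - 12 - (2-1) = 0
First group: deep chain of depth 12 + 0 sibling pairs
Remaining 1 groups: simple '()' each

Answer: (((((((((((())))))))))))()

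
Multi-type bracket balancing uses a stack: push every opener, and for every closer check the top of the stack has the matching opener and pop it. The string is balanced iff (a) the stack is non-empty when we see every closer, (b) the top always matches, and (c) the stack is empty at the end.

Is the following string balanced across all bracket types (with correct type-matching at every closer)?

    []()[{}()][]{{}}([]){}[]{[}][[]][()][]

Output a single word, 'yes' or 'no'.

pos 0: push '['; stack = [
pos 1: ']' matches '['; pop; stack = (empty)
pos 2: push '('; stack = (
pos 3: ')' matches '('; pop; stack = (empty)
pos 4: push '['; stack = [
pos 5: push '{'; stack = [{
pos 6: '}' matches '{'; pop; stack = [
pos 7: push '('; stack = [(
pos 8: ')' matches '('; pop; stack = [
pos 9: ']' matches '['; pop; stack = (empty)
pos 10: push '['; stack = [
pos 11: ']' matches '['; pop; stack = (empty)
pos 12: push '{'; stack = {
pos 13: push '{'; stack = {{
pos 14: '}' matches '{'; pop; stack = {
pos 15: '}' matches '{'; pop; stack = (empty)
pos 16: push '('; stack = (
pos 17: push '['; stack = ([
pos 18: ']' matches '['; pop; stack = (
pos 19: ')' matches '('; pop; stack = (empty)
pos 20: push '{'; stack = {
pos 21: '}' matches '{'; pop; stack = (empty)
pos 22: push '['; stack = [
pos 23: ']' matches '['; pop; stack = (empty)
pos 24: push '{'; stack = {
pos 25: push '['; stack = {[
pos 26: saw closer '}' but top of stack is '[' (expected ']') → INVALID
Verdict: type mismatch at position 26: '}' closes '[' → no

Answer: no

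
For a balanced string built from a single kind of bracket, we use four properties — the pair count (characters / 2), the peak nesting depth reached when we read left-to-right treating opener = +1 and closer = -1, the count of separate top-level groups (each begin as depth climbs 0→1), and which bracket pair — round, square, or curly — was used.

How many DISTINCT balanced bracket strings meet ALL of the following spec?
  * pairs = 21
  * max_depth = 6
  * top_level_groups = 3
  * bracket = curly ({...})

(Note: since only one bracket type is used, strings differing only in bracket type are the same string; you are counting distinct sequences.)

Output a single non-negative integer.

Answer: 1258925664

Derivation:
Spec: pairs=21 depth=6 groups=3
Count(depth <= 6) = 2479479593
Count(depth <= 5) = 1220553929
Count(depth == 6) = 2479479593 - 1220553929 = 1258925664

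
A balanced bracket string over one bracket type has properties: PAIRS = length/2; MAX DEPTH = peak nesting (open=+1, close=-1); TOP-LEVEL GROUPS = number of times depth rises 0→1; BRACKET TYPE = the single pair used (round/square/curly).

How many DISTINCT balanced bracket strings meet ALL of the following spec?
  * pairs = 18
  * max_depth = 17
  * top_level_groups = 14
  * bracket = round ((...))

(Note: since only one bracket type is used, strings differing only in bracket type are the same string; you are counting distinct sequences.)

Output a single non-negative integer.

Answer: 0

Derivation:
Spec: pairs=18 depth=17 groups=14
Count(depth <= 17) = 4655
Count(depth <= 16) = 4655
Count(depth == 17) = 4655 - 4655 = 0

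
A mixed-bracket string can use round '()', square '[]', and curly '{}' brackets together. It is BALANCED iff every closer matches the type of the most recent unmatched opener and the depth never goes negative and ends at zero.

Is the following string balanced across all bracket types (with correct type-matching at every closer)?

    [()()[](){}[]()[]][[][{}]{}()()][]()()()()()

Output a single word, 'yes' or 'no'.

Answer: yes

Derivation:
pos 0: push '['; stack = [
pos 1: push '('; stack = [(
pos 2: ')' matches '('; pop; stack = [
pos 3: push '('; stack = [(
pos 4: ')' matches '('; pop; stack = [
pos 5: push '['; stack = [[
pos 6: ']' matches '['; pop; stack = [
pos 7: push '('; stack = [(
pos 8: ')' matches '('; pop; stack = [
pos 9: push '{'; stack = [{
pos 10: '}' matches '{'; pop; stack = [
pos 11: push '['; stack = [[
pos 12: ']' matches '['; pop; stack = [
pos 13: push '('; stack = [(
pos 14: ')' matches '('; pop; stack = [
pos 15: push '['; stack = [[
pos 16: ']' matches '['; pop; stack = [
pos 17: ']' matches '['; pop; stack = (empty)
pos 18: push '['; stack = [
pos 19: push '['; stack = [[
pos 20: ']' matches '['; pop; stack = [
pos 21: push '['; stack = [[
pos 22: push '{'; stack = [[{
pos 23: '}' matches '{'; pop; stack = [[
pos 24: ']' matches '['; pop; stack = [
pos 25: push '{'; stack = [{
pos 26: '}' matches '{'; pop; stack = [
pos 27: push '('; stack = [(
pos 28: ')' matches '('; pop; stack = [
pos 29: push '('; stack = [(
pos 30: ')' matches '('; pop; stack = [
pos 31: ']' matches '['; pop; stack = (empty)
pos 32: push '['; stack = [
pos 33: ']' matches '['; pop; stack = (empty)
pos 34: push '('; stack = (
pos 35: ')' matches '('; pop; stack = (empty)
pos 36: push '('; stack = (
pos 37: ')' matches '('; pop; stack = (empty)
pos 38: push '('; stack = (
pos 39: ')' matches '('; pop; stack = (empty)
pos 40: push '('; stack = (
pos 41: ')' matches '('; pop; stack = (empty)
pos 42: push '('; stack = (
pos 43: ')' matches '('; pop; stack = (empty)
end: stack empty → VALID
Verdict: properly nested → yes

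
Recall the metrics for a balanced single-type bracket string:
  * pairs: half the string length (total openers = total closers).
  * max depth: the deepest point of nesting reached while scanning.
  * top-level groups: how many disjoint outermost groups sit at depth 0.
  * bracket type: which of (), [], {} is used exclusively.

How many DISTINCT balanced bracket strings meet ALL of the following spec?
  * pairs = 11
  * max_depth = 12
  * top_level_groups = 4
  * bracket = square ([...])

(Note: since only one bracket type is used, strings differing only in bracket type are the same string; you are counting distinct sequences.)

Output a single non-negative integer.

Answer: 0

Derivation:
Spec: pairs=11 depth=12 groups=4
Count(depth <= 12) = 7072
Count(depth <= 11) = 7072
Count(depth == 12) = 7072 - 7072 = 0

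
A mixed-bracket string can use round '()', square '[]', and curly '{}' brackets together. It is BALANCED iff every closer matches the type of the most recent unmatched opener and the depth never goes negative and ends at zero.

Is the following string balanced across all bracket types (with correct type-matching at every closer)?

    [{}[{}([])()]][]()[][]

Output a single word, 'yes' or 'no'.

pos 0: push '['; stack = [
pos 1: push '{'; stack = [{
pos 2: '}' matches '{'; pop; stack = [
pos 3: push '['; stack = [[
pos 4: push '{'; stack = [[{
pos 5: '}' matches '{'; pop; stack = [[
pos 6: push '('; stack = [[(
pos 7: push '['; stack = [[([
pos 8: ']' matches '['; pop; stack = [[(
pos 9: ')' matches '('; pop; stack = [[
pos 10: push '('; stack = [[(
pos 11: ')' matches '('; pop; stack = [[
pos 12: ']' matches '['; pop; stack = [
pos 13: ']' matches '['; pop; stack = (empty)
pos 14: push '['; stack = [
pos 15: ']' matches '['; pop; stack = (empty)
pos 16: push '('; stack = (
pos 17: ')' matches '('; pop; stack = (empty)
pos 18: push '['; stack = [
pos 19: ']' matches '['; pop; stack = (empty)
pos 20: push '['; stack = [
pos 21: ']' matches '['; pop; stack = (empty)
end: stack empty → VALID
Verdict: properly nested → yes

Answer: yes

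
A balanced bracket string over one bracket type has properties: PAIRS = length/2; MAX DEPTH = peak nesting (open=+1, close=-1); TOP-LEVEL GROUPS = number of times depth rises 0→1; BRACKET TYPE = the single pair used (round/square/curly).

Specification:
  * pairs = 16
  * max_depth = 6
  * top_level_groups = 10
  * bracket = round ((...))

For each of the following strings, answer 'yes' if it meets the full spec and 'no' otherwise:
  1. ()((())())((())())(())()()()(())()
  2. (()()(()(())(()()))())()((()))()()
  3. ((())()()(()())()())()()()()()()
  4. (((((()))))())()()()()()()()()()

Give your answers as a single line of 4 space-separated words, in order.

Answer: no no no yes

Derivation:
String 1 '()((())())((())())(())()()()(())()': depth seq [1 0 1 2 3 2 1 2 1 0 1 2 3 2 1 2 1 0 1 2 1 0 1 0 1 0 1 0 1 2 1 0 1 0]
  -> pairs=17 depth=3 groups=9 -> no
String 2 '(()()(()(())(()()))())()((()))()()': depth seq [1 2 1 2 1 2 3 2 3 4 3 2 3 4 3 4 3 2 1 2 1 0 1 0 1 2 3 2 1 0 1 0 1 0]
  -> pairs=17 depth=4 groups=5 -> no
String 3 '((())()()(()())()())()()()()()()': depth seq [1 2 3 2 1 2 1 2 1 2 3 2 3 2 1 2 1 2 1 0 1 0 1 0 1 0 1 0 1 0 1 0]
  -> pairs=16 depth=3 groups=7 -> no
String 4 '(((((()))))())()()()()()()()()()': depth seq [1 2 3 4 5 6 5 4 3 2 1 2 1 0 1 0 1 0 1 0 1 0 1 0 1 0 1 0 1 0 1 0]
  -> pairs=16 depth=6 groups=10 -> yes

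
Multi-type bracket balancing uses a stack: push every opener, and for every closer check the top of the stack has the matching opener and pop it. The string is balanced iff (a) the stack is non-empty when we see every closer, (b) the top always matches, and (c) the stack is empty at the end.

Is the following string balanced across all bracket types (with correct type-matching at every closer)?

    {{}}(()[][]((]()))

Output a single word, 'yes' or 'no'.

pos 0: push '{'; stack = {
pos 1: push '{'; stack = {{
pos 2: '}' matches '{'; pop; stack = {
pos 3: '}' matches '{'; pop; stack = (empty)
pos 4: push '('; stack = (
pos 5: push '('; stack = ((
pos 6: ')' matches '('; pop; stack = (
pos 7: push '['; stack = ([
pos 8: ']' matches '['; pop; stack = (
pos 9: push '['; stack = ([
pos 10: ']' matches '['; pop; stack = (
pos 11: push '('; stack = ((
pos 12: push '('; stack = (((
pos 13: saw closer ']' but top of stack is '(' (expected ')') → INVALID
Verdict: type mismatch at position 13: ']' closes '(' → no

Answer: no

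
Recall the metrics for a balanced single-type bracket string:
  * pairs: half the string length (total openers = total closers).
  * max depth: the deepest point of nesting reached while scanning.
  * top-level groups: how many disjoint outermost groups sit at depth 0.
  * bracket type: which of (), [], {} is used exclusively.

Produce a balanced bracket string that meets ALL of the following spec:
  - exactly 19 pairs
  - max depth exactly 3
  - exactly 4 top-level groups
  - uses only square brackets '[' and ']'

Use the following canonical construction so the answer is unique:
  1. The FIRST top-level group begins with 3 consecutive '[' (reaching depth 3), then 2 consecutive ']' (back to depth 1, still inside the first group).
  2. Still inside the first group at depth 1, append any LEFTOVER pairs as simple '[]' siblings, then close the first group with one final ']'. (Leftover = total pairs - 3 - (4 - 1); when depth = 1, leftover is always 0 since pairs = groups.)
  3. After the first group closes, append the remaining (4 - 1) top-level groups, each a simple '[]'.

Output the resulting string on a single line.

Answer: [[[]][][][][][][][][][][][][][]][][][]

Derivation:
Spec: pairs=19 depth=3 groups=4
Leftover pairs = 19 - 3 - (4-1) = 13
First group: deep chain of depth 3 + 13 sibling pairs
Remaining 3 groups: simple '[]' each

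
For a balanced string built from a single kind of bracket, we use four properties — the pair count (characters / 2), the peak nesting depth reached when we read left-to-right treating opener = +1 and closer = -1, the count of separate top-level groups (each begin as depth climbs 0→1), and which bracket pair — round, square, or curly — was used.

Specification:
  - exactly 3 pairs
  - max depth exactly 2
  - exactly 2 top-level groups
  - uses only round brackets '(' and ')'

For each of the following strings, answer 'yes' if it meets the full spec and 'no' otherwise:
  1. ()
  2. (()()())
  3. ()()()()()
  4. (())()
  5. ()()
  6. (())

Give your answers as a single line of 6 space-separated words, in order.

Answer: no no no yes no no

Derivation:
String 1 '()': depth seq [1 0]
  -> pairs=1 depth=1 groups=1 -> no
String 2 '(()()())': depth seq [1 2 1 2 1 2 1 0]
  -> pairs=4 depth=2 groups=1 -> no
String 3 '()()()()()': depth seq [1 0 1 0 1 0 1 0 1 0]
  -> pairs=5 depth=1 groups=5 -> no
String 4 '(())()': depth seq [1 2 1 0 1 0]
  -> pairs=3 depth=2 groups=2 -> yes
String 5 '()()': depth seq [1 0 1 0]
  -> pairs=2 depth=1 groups=2 -> no
String 6 '(())': depth seq [1 2 1 0]
  -> pairs=2 depth=2 groups=1 -> no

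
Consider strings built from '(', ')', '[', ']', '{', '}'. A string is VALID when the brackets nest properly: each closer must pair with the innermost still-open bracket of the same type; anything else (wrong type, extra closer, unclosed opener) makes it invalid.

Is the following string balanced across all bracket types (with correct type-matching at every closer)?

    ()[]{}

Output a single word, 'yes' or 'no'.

pos 0: push '('; stack = (
pos 1: ')' matches '('; pop; stack = (empty)
pos 2: push '['; stack = [
pos 3: ']' matches '['; pop; stack = (empty)
pos 4: push '{'; stack = {
pos 5: '}' matches '{'; pop; stack = (empty)
end: stack empty → VALID
Verdict: properly nested → yes

Answer: yes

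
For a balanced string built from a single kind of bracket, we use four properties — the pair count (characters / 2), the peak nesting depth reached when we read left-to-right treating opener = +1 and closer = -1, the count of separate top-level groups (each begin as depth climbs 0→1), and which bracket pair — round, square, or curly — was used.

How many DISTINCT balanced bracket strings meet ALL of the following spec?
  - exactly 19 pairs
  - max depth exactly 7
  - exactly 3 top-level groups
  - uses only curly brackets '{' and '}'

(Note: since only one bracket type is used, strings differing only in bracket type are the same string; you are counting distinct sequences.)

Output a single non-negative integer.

Spec: pairs=19 depth=7 groups=3
Count(depth <= 7) = 283439808
Count(depth <= 6) = 214923945
Count(depth == 7) = 283439808 - 214923945 = 68515863

Answer: 68515863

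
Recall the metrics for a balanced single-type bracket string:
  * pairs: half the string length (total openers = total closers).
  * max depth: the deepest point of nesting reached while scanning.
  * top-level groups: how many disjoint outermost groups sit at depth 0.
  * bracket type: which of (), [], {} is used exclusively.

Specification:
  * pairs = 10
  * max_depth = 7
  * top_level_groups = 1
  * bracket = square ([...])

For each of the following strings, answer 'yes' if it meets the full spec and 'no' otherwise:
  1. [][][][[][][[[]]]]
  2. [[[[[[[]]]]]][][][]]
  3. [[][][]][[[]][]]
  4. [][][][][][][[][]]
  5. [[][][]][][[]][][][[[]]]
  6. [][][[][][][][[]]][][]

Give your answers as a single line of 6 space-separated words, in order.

String 1 '[][][][[][][[[]]]]': depth seq [1 0 1 0 1 0 1 2 1 2 1 2 3 4 3 2 1 0]
  -> pairs=9 depth=4 groups=4 -> no
String 2 '[[[[[[[]]]]]][][][]]': depth seq [1 2 3 4 5 6 7 6 5 4 3 2 1 2 1 2 1 2 1 0]
  -> pairs=10 depth=7 groups=1 -> yes
String 3 '[[][][]][[[]][]]': depth seq [1 2 1 2 1 2 1 0 1 2 3 2 1 2 1 0]
  -> pairs=8 depth=3 groups=2 -> no
String 4 '[][][][][][][[][]]': depth seq [1 0 1 0 1 0 1 0 1 0 1 0 1 2 1 2 1 0]
  -> pairs=9 depth=2 groups=7 -> no
String 5 '[[][][]][][[]][][][[[]]]': depth seq [1 2 1 2 1 2 1 0 1 0 1 2 1 0 1 0 1 0 1 2 3 2 1 0]
  -> pairs=12 depth=3 groups=6 -> no
String 6 '[][][[][][][][[]]][][]': depth seq [1 0 1 0 1 2 1 2 1 2 1 2 1 2 3 2 1 0 1 0 1 0]
  -> pairs=11 depth=3 groups=5 -> no

Answer: no yes no no no no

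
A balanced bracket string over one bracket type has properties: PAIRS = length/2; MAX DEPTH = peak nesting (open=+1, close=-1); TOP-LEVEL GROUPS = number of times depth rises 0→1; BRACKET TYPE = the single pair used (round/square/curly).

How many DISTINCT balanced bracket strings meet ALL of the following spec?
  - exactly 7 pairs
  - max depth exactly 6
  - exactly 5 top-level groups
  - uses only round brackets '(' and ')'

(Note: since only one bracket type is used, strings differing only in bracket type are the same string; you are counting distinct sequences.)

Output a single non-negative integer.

Spec: pairs=7 depth=6 groups=5
Count(depth <= 6) = 20
Count(depth <= 5) = 20
Count(depth == 6) = 20 - 20 = 0

Answer: 0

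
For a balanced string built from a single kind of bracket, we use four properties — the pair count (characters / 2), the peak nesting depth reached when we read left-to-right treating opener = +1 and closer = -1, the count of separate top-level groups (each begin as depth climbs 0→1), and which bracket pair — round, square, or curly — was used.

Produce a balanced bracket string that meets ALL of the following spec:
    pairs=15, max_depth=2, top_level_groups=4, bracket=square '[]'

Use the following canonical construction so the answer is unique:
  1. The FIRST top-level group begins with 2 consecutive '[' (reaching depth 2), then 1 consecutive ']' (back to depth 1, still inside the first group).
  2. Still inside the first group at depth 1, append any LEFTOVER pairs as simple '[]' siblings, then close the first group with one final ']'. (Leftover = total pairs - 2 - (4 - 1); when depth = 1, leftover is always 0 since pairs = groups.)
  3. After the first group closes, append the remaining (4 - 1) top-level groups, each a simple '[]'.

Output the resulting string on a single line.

Spec: pairs=15 depth=2 groups=4
Leftover pairs = 15 - 2 - (4-1) = 10
First group: deep chain of depth 2 + 10 sibling pairs
Remaining 3 groups: simple '[]' each

Answer: [[][][][][][][][][][][]][][][]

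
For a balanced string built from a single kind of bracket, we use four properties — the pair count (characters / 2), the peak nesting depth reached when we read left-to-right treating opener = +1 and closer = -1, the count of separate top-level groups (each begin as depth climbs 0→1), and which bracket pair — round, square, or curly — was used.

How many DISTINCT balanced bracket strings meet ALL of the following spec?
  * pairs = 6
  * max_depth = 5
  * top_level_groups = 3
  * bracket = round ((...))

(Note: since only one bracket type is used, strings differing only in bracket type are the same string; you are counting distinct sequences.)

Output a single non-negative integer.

Answer: 0

Derivation:
Spec: pairs=6 depth=5 groups=3
Count(depth <= 5) = 28
Count(depth <= 4) = 28
Count(depth == 5) = 28 - 28 = 0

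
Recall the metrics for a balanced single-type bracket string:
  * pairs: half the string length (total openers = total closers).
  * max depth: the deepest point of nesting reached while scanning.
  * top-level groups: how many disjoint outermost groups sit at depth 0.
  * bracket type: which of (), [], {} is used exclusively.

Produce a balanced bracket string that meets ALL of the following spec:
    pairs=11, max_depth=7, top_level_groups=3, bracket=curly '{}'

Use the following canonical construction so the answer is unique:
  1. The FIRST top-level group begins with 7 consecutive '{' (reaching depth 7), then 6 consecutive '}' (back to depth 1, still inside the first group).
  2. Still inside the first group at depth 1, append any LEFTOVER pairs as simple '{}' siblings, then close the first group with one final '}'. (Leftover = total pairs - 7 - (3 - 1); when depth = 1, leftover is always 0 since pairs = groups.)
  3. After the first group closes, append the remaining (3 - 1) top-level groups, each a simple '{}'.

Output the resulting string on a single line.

Spec: pairs=11 depth=7 groups=3
Leftover pairs = 11 - 7 - (3-1) = 2
First group: deep chain of depth 7 + 2 sibling pairs
Remaining 2 groups: simple '{}' each

Answer: {{{{{{{}}}}}}{}{}}{}{}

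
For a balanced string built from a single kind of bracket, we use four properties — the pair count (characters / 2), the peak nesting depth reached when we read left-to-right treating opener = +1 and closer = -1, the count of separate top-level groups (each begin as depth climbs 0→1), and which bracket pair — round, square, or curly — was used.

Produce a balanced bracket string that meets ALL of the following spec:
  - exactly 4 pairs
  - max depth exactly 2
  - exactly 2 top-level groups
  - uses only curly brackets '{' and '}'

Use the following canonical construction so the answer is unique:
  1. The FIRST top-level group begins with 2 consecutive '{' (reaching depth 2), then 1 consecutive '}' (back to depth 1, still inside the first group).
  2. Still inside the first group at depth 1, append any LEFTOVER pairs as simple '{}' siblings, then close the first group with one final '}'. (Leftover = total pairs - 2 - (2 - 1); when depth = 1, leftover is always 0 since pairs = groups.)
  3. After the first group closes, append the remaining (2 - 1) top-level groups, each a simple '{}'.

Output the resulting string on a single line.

Spec: pairs=4 depth=2 groups=2
Leftover pairs = 4 - 2 - (2-1) = 1
First group: deep chain of depth 2 + 1 sibling pairs
Remaining 1 groups: simple '{}' each

Answer: {{}{}}{}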